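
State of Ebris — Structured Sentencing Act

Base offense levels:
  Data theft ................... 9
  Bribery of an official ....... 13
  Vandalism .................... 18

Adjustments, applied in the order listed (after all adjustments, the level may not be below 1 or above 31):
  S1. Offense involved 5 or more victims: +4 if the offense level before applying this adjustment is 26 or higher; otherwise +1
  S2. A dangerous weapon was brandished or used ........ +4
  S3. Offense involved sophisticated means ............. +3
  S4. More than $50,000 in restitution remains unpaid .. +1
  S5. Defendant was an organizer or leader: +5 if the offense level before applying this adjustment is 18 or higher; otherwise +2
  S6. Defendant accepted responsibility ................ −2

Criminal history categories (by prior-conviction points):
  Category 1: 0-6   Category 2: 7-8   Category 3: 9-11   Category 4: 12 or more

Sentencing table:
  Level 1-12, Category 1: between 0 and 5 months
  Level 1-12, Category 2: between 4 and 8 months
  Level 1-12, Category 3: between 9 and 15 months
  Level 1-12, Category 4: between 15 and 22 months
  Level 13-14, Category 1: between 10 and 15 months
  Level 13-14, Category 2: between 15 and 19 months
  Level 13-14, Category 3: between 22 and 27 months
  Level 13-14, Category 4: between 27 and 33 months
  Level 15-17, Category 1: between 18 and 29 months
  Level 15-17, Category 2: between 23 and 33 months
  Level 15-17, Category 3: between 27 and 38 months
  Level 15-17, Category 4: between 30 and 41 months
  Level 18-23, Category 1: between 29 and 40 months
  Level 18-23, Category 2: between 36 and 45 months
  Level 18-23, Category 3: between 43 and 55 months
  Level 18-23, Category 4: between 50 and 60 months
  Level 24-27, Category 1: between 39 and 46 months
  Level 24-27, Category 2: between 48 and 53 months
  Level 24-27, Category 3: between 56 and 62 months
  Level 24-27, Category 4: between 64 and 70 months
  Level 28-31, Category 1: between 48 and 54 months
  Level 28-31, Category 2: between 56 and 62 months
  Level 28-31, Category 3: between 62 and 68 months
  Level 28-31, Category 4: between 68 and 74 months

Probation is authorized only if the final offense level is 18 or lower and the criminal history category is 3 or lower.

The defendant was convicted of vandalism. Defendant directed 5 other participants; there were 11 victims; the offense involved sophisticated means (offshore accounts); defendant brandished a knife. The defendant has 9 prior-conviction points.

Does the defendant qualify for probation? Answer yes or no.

Base offense level for vandalism: 18.
S1 applies (level before this adjustment is 18 < 26, so +1): 18 + 1 = 19.
S2 applies: 19 + 4 = 23.
S3 applies: 23 + 3 = 26.
S4 does not apply.
S5 applies (level before this adjustment is 26 ≥ 18, so +5): 26 + 5 = 31.
S6 does not apply.
Final offense level: 31.
Criminal history: 9 prior points → Category 3 (9-11).
Level 31 falls in the 28-31 band.
Grid: Level 28-31 × Category 3 = 62-68 months.
Probation check: level 31 > 18 and category 3 ≤ 3 → not eligible.

No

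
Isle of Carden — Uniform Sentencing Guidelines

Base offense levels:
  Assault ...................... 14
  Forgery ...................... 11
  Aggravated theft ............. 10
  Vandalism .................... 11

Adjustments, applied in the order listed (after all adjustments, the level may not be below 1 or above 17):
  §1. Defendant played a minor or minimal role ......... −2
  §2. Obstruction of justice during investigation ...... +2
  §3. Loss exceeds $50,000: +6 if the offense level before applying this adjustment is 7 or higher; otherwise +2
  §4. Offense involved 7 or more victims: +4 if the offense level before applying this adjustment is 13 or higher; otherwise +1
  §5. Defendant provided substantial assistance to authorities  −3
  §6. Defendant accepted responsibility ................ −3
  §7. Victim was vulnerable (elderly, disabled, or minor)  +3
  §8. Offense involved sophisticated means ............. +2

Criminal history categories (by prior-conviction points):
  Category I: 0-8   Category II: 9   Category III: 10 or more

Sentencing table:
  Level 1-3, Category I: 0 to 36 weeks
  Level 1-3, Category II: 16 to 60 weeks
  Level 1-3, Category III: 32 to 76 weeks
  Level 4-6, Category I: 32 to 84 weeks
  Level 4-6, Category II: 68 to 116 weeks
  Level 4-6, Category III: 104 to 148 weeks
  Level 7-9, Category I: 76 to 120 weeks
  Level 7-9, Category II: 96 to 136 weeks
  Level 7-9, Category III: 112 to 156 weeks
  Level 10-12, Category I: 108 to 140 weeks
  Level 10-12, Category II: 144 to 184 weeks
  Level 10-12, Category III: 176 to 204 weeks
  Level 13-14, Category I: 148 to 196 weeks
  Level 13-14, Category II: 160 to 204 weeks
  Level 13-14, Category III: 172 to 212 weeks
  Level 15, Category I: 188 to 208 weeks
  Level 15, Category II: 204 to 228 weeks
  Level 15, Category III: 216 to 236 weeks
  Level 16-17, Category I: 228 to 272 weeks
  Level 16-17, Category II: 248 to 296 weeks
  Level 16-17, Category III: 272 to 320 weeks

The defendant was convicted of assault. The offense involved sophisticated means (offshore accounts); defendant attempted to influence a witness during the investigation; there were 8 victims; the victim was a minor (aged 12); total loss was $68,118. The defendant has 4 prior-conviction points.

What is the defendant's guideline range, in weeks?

228-272 weeks

Base offense level for assault: 14.
§2 applies: 14 + 2 = 16.
§3 applies (level before this adjustment is 16 ≥ 7, so +6): 16 + 6 = 22.
§4 applies (level before this adjustment is 22 ≥ 13, so +4): 22 + 4 = 26.
§7 applies: 26 + 3 = 29.
§8 applies: 29 + 2 = 31.
Level 31 exceeds the maximum of 17; capped at 17.
Final offense level: 17.
Criminal history: 4 prior points → Category I (0-8).
Level 17 falls in the 16-17 band.
Grid: Level 16-17 × Category I = 228-272 weeks.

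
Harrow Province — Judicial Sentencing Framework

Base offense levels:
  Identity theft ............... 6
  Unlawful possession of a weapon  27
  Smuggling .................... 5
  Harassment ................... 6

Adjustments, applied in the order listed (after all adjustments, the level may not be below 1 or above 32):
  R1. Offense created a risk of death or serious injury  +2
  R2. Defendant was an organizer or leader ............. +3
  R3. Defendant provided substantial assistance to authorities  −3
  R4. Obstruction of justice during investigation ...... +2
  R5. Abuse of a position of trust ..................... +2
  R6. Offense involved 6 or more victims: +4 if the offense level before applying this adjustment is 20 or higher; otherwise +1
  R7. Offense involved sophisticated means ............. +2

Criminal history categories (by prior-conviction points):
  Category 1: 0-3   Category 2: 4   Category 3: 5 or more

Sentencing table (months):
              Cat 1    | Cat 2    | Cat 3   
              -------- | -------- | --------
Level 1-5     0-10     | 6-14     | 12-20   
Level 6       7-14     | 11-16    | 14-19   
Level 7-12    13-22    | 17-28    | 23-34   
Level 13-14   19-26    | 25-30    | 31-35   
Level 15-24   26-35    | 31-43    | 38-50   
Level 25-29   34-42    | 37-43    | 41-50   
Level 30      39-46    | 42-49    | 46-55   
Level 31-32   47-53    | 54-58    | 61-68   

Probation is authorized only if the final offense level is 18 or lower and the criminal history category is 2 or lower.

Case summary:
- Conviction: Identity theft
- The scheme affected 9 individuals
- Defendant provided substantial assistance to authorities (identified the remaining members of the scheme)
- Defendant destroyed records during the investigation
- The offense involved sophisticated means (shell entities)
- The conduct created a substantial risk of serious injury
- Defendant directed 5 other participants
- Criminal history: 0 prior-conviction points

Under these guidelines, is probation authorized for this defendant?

Base offense level for identity theft: 6.
R1 applies: 6 + 2 = 8.
R2 applies: 8 + 3 = 11.
R3 applies: 11 − 3 = 8.
R4 applies: 8 + 2 = 10.
R6 applies (level before this adjustment is 10 < 20, so +1): 10 + 1 = 11.
R7 applies: 11 + 2 = 13.
Final offense level: 13.
Criminal history: 0 prior points → Category 1 (0-3).
Level 13 falls in the 13-14 band.
Grid: Level 13-14 × Category 1 = 19-26 months.
Probation check: level 13 ≤ 18 and category 1 ≤ 2 → eligible.

Yes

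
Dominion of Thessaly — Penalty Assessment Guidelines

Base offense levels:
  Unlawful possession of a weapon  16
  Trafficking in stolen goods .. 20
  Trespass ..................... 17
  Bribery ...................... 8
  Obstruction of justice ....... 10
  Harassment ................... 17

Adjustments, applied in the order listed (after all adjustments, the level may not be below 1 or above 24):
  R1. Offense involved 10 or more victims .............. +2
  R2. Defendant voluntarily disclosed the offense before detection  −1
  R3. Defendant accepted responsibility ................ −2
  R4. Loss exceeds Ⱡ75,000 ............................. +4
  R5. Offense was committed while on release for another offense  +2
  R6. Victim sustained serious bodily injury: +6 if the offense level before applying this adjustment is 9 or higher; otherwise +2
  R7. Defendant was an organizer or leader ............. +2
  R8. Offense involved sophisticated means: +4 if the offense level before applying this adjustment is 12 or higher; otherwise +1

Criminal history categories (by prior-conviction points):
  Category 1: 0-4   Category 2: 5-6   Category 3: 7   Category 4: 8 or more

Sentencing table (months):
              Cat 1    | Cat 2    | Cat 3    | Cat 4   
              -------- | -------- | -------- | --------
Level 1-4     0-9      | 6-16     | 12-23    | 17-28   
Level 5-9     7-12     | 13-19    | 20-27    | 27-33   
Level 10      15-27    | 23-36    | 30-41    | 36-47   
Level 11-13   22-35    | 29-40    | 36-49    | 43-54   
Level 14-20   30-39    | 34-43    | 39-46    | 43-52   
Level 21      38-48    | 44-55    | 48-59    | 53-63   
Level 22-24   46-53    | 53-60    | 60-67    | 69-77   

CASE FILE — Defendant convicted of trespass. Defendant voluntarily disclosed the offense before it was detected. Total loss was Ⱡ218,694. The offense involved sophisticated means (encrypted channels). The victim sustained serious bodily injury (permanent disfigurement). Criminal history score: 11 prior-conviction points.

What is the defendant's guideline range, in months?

Base offense level for trespass: 17.
R1 does not apply.
R2 applies: 17 − 1 = 16.
R3 does not apply.
R4 applies: 16 + 4 = 20.
R6 applies (level before this adjustment is 20 ≥ 9, so +6): 20 + 6 = 26.
R8 applies (level before this adjustment is 26 ≥ 12, so +4): 26 + 4 = 30.
Level 30 exceeds the maximum of 24; capped at 24.
Final offense level: 24.
Criminal history: 11 prior points → Category 4 (8+).
Level 24 falls in the 22-24 band.
Grid: Level 22-24 × Category 4 = 69-77 months.

69-77 months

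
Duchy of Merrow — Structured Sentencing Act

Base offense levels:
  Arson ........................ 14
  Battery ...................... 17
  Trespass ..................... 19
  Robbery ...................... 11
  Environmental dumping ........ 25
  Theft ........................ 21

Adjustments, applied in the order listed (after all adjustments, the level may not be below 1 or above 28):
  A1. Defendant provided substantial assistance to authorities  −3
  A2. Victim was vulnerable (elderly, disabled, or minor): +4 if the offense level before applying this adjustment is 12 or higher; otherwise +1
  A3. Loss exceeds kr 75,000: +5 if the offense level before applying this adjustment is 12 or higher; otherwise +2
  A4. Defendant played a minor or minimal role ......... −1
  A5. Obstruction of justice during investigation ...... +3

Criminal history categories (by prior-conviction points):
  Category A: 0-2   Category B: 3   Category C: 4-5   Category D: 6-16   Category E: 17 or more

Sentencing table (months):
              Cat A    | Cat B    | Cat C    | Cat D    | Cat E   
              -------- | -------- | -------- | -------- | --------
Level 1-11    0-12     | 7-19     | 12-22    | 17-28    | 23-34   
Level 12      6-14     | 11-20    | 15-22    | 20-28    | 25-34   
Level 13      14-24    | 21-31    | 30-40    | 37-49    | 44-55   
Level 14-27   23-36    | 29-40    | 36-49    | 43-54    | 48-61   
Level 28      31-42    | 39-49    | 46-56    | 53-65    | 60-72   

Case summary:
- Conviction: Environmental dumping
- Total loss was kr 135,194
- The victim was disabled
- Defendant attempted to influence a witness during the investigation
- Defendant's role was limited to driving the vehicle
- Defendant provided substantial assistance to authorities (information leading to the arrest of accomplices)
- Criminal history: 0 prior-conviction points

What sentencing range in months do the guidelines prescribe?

31-42 months

Base offense level for environmental dumping: 25.
A1 applies: 25 − 3 = 22.
A2 applies (level before this adjustment is 22 ≥ 12, so +4): 22 + 4 = 26.
A3 applies (level before this adjustment is 26 ≥ 12, so +5): 26 + 5 = 31.
A4 applies: 31 − 1 = 30.
A5 applies: 30 + 3 = 33.
Level 33 exceeds the maximum of 28; capped at 28.
Final offense level: 28.
Criminal history: 0 prior points → Category A (0-2).
Level 28 falls in the 28 band.
Grid: Level 28 × Category A = 31-42 months.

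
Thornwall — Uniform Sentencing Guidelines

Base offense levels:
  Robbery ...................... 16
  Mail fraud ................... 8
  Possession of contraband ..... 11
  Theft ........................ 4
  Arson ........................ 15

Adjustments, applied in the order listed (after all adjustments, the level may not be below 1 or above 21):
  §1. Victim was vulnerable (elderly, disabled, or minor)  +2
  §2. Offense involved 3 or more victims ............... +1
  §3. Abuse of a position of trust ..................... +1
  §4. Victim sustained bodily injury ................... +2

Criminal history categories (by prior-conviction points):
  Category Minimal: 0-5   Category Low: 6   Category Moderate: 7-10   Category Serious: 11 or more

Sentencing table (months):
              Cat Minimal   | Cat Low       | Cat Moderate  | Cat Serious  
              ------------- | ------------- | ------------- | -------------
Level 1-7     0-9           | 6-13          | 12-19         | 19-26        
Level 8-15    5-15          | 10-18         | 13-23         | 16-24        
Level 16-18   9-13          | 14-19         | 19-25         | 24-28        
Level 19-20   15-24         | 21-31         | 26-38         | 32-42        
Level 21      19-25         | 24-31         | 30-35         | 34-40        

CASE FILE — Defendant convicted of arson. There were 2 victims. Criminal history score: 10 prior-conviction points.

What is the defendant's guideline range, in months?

Base offense level for arson: 15.
Final offense level: 15.
Criminal history: 10 prior points → Category Moderate (7-10).
Level 15 falls in the 8-15 band.
Grid: Level 8-15 × Category Moderate = 13-23 months.

13-23 months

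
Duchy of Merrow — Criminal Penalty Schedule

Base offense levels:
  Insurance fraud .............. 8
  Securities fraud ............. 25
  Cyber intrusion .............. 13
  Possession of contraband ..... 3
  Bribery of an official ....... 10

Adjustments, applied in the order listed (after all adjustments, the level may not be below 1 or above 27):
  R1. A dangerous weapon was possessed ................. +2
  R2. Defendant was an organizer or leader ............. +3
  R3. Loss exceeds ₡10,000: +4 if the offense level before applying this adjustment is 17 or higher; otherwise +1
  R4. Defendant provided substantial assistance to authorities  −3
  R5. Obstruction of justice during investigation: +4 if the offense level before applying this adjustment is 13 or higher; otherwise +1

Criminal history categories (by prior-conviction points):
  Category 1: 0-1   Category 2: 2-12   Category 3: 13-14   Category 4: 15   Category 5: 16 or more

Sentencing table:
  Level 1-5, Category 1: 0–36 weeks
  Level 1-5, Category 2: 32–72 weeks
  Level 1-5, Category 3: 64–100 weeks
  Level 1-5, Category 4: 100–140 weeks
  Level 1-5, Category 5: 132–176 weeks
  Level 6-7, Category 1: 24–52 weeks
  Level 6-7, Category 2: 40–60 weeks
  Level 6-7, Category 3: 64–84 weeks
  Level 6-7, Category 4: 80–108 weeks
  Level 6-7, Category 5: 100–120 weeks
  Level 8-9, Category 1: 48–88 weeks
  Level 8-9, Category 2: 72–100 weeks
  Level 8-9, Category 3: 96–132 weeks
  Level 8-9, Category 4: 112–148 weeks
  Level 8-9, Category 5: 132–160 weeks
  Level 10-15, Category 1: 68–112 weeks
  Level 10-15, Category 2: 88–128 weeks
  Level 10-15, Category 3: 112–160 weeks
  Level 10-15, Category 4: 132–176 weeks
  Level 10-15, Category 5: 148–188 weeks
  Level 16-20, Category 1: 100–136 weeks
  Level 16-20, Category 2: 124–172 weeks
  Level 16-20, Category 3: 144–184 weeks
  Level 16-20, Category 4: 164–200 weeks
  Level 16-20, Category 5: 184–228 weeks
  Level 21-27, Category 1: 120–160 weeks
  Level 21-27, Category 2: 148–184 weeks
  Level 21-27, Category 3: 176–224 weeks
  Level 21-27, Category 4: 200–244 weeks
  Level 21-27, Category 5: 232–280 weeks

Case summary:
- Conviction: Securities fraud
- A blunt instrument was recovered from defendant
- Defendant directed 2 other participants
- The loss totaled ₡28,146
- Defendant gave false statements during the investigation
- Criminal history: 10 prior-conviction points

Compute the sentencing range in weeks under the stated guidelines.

148-184 weeks

Base offense level for securities fraud: 25.
R1 applies: 25 + 2 = 27.
R2 applies: 27 + 3 = 30.
R3 applies (level before this adjustment is 30 ≥ 17, so +4): 30 + 4 = 34.
R5 applies (level before this adjustment is 34 ≥ 13, so +4): 34 + 4 = 38.
Level 38 exceeds the maximum of 27; capped at 27.
Final offense level: 27.
Criminal history: 10 prior points → Category 2 (2-12).
Level 27 falls in the 21-27 band.
Grid: Level 21-27 × Category 2 = 148-184 weeks.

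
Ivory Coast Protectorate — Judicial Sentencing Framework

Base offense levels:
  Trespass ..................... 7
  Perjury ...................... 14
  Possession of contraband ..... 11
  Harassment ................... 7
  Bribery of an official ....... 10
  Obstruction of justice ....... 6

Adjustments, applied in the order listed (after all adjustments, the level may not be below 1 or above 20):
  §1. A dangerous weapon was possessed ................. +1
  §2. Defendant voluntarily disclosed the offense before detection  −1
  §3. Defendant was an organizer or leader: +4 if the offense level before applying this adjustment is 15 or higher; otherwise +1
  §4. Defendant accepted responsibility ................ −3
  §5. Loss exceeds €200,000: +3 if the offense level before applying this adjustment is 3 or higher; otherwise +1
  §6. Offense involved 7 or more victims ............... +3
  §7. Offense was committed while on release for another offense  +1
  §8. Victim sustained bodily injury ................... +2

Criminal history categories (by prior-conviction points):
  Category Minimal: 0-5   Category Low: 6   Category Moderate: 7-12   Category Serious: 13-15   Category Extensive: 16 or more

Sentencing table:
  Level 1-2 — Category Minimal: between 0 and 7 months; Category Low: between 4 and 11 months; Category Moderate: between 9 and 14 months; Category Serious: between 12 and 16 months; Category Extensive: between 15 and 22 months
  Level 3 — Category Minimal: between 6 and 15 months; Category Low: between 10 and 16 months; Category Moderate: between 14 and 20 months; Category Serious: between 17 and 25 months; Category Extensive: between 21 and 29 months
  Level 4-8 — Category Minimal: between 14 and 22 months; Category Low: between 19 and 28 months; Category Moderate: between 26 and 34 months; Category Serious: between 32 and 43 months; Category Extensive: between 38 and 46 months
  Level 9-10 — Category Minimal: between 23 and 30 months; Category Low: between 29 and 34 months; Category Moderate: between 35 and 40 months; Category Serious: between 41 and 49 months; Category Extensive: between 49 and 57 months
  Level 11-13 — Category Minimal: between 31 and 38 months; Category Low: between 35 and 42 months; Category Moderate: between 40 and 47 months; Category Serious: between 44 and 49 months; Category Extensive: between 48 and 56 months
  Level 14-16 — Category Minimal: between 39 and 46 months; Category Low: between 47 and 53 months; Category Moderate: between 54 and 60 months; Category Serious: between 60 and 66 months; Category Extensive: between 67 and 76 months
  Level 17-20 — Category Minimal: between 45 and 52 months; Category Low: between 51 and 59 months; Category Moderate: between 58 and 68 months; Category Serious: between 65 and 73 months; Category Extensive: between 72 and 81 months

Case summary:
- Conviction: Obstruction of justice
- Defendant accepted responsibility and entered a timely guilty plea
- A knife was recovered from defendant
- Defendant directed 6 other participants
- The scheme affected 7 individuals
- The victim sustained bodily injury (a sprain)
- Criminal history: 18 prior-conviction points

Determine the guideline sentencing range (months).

Base offense level for obstruction of justice: 6.
§1 applies: 6 + 1 = 7.
§2 does not apply.
§3 applies (level before this adjustment is 7 < 15, so +1): 7 + 1 = 8.
§4 applies: 8 − 3 = 5.
§6 applies: 5 + 3 = 8.
§7 does not apply.
§8 applies: 8 + 2 = 10.
Final offense level: 10.
Criminal history: 18 prior points → Category Extensive (16+).
Level 10 falls in the 9-10 band.
Grid: Level 9-10 × Category Extensive = 49-57 months.

49-57 months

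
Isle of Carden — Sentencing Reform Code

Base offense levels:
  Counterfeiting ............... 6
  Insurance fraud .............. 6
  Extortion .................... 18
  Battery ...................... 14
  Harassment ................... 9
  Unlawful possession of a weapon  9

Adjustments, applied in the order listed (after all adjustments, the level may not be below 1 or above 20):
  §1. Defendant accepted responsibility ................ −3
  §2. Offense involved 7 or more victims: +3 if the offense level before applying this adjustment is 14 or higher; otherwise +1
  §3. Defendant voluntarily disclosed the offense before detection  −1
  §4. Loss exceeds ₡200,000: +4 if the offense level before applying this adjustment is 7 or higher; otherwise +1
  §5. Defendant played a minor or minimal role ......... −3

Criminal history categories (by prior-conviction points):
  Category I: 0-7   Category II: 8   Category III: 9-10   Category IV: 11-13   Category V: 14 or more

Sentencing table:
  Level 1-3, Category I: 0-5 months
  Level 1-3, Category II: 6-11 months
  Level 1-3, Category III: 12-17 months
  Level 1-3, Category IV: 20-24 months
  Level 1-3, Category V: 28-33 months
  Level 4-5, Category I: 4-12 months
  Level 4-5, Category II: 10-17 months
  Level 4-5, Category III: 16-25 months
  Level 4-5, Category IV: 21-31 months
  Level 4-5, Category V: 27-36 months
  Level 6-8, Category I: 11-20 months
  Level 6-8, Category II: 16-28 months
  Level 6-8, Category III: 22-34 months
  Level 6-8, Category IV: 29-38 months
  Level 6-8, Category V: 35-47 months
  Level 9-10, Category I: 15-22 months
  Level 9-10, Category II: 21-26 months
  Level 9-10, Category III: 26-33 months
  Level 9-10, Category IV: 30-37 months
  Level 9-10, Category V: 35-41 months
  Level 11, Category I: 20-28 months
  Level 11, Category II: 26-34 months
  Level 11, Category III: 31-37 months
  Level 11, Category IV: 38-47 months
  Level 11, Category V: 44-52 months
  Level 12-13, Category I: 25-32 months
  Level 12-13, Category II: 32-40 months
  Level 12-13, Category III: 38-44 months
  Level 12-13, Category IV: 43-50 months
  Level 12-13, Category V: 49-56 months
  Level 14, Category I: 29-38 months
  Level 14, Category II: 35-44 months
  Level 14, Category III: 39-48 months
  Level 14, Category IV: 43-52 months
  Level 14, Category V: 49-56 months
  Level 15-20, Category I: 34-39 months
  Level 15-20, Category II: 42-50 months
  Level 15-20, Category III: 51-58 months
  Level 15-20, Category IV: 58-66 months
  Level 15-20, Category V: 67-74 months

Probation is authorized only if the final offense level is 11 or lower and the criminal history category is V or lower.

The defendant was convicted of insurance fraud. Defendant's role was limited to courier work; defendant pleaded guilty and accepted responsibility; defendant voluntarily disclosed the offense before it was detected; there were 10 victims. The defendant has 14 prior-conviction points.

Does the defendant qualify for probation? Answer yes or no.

Base offense level for insurance fraud: 6.
§1 applies: 6 − 3 = 3.
§2 applies (level before this adjustment is 3 < 14, so +1): 3 + 1 = 4.
§3 applies: 4 − 1 = 3.
§4 does not apply.
§5 applies: 3 − 3 = 0.
Level 0 is below the minimum of 1; floored at 1.
Final offense level: 1.
Criminal history: 14 prior points → Category V (14+).
Level 1 falls in the 1-3 band.
Grid: Level 1-3 × Category V = 28-33 months.
Probation check: level 1 ≤ 11 and category V ≤ V → eligible.

Yes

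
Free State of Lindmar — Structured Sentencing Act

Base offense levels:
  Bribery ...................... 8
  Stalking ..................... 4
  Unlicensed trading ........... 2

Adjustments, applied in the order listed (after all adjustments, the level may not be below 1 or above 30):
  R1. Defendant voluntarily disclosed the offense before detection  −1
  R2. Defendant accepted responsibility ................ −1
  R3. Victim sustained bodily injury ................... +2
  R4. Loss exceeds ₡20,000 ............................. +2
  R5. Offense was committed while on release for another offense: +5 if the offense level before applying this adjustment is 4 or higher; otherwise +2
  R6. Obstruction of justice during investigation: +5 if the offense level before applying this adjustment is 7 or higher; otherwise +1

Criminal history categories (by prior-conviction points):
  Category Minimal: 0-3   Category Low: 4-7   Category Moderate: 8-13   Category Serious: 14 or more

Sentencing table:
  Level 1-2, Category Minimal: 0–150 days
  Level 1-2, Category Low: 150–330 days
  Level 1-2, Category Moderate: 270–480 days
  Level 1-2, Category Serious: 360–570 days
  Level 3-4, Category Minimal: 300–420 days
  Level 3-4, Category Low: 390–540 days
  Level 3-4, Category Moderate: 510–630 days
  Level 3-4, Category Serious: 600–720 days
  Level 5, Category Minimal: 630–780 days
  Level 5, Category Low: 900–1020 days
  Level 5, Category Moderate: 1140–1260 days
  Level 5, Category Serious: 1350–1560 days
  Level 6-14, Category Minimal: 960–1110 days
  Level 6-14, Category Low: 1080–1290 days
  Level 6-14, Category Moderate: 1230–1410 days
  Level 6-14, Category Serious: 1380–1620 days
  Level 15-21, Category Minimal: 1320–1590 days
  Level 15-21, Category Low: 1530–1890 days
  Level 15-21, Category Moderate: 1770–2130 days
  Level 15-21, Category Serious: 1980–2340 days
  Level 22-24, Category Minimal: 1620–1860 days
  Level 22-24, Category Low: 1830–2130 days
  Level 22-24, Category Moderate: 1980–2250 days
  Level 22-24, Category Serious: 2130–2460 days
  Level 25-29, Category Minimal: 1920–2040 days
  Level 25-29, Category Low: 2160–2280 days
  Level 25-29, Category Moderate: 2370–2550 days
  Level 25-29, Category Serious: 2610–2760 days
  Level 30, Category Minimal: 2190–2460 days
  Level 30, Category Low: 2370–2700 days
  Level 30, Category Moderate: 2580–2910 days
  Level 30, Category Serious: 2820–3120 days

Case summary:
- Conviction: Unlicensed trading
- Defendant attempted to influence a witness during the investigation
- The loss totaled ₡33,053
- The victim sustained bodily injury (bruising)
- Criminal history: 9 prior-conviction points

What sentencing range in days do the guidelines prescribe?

Base offense level for unlicensed trading: 2.
R1 does not apply.
R2 does not apply.
R3 applies: 2 + 2 = 4.
R4 applies: 4 + 2 = 6.
R5 does not apply.
R6 applies (level before this adjustment is 6 < 7, so +1): 6 + 1 = 7.
Final offense level: 7.
Criminal history: 9 prior points → Category Moderate (8-13).
Level 7 falls in the 6-14 band.
Grid: Level 6-14 × Category Moderate = 1230-1410 days.

1230-1410 days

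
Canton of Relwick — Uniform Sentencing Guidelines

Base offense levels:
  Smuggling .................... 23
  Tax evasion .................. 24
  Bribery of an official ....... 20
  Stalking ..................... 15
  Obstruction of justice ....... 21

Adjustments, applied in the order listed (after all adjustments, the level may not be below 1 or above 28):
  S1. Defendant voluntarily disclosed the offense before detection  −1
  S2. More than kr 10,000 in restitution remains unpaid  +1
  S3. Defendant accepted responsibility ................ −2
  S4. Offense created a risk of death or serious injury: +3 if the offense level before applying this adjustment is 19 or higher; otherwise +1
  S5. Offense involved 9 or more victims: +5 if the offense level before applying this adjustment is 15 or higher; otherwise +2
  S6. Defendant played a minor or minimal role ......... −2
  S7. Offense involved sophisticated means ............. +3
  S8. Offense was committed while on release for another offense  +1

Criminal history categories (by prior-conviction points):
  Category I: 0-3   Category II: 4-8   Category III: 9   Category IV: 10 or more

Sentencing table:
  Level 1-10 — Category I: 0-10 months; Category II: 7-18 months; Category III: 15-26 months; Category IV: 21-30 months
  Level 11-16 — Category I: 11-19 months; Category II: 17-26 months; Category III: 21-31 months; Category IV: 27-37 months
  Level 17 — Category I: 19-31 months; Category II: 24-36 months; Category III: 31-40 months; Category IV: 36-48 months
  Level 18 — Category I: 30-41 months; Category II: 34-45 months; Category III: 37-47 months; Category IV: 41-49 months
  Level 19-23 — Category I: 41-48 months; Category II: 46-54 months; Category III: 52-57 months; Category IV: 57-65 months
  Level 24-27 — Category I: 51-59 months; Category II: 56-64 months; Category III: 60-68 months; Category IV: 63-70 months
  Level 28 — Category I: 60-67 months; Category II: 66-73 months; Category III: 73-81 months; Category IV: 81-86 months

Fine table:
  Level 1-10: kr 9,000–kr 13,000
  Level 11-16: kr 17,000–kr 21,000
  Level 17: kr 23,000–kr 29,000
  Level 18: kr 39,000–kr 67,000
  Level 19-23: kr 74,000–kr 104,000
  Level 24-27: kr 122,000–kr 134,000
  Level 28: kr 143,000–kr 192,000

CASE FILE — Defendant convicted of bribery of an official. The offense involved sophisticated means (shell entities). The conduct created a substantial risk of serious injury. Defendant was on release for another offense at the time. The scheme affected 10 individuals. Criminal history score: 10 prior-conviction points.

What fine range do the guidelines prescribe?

Base offense level for bribery of an official: 20.
S1 does not apply.
S2 does not apply.
S3 does not apply.
S4 applies (level before this adjustment is 20 ≥ 19, so +3): 20 + 3 = 23.
S5 applies (level before this adjustment is 23 ≥ 15, so +5): 23 + 5 = 28.
S6 does not apply.
S7 applies: 28 + 3 = 31.
S8 applies: 31 + 1 = 32.
Level 32 exceeds the maximum of 28; capped at 28.
Final offense level: 28.
Level 28 falls in the 28 band.
Fine table: Level 28 → kr 143,000–kr 192,000.

kr 143,000–kr 192,000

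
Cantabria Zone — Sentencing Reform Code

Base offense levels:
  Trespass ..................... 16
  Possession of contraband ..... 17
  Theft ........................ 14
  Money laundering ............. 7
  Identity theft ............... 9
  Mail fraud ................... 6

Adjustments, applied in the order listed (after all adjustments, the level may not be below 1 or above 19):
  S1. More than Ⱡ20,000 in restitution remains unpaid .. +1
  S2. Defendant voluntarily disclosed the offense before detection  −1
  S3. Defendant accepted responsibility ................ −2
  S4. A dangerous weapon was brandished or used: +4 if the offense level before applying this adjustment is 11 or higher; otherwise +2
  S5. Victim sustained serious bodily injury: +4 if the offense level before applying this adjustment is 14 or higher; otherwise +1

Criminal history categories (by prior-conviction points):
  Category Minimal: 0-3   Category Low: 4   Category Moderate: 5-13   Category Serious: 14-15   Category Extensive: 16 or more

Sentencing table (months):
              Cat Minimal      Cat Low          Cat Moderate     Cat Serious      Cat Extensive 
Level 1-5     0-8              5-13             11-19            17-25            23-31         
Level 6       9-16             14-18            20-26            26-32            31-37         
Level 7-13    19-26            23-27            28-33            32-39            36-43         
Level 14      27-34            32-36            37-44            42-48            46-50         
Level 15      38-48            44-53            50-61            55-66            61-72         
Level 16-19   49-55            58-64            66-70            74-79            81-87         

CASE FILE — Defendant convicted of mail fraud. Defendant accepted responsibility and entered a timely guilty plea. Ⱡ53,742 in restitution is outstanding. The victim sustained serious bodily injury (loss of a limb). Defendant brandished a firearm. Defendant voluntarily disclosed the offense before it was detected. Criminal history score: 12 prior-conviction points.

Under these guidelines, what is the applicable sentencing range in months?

Base offense level for mail fraud: 6.
S1 applies: 6 + 1 = 7.
S2 applies: 7 − 1 = 6.
S3 applies: 6 − 2 = 4.
S4 applies (level before this adjustment is 4 < 11, so +2): 4 + 2 = 6.
S5 applies (level before this adjustment is 6 < 14, so +1): 6 + 1 = 7.
Final offense level: 7.
Criminal history: 12 prior points → Category Moderate (5-13).
Level 7 falls in the 7-13 band.
Grid: Level 7-13 × Category Moderate = 28-33 months.

28-33 months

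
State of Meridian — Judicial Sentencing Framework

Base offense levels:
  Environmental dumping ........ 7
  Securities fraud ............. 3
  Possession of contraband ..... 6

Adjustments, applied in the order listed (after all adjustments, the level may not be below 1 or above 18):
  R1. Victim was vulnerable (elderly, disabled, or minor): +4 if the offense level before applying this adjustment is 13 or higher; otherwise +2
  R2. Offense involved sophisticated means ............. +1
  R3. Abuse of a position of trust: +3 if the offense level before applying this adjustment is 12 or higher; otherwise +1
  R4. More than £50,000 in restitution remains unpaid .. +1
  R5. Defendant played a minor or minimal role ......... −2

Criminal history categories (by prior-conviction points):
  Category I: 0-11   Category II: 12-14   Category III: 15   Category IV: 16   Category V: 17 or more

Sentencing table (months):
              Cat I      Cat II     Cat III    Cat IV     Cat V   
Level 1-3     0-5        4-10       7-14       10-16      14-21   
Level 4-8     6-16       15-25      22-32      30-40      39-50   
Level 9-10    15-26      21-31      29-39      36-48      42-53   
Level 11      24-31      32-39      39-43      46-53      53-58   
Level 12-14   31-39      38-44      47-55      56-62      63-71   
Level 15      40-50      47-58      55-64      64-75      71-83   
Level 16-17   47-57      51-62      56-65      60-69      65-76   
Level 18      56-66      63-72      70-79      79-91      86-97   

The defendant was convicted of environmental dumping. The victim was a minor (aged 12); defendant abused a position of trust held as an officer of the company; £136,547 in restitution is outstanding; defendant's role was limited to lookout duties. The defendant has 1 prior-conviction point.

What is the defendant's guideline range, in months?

Base offense level for environmental dumping: 7.
R1 applies (level before this adjustment is 7 < 13, so +2): 7 + 2 = 9.
R3 applies (level before this adjustment is 9 < 12, so +1): 9 + 1 = 10.
R4 applies: 10 + 1 = 11.
R5 applies: 11 − 2 = 9.
Final offense level: 9.
Criminal history: 1 prior point → Category I (0-11).
Level 9 falls in the 9-10 band.
Grid: Level 9-10 × Category I = 15-26 months.

15-26 months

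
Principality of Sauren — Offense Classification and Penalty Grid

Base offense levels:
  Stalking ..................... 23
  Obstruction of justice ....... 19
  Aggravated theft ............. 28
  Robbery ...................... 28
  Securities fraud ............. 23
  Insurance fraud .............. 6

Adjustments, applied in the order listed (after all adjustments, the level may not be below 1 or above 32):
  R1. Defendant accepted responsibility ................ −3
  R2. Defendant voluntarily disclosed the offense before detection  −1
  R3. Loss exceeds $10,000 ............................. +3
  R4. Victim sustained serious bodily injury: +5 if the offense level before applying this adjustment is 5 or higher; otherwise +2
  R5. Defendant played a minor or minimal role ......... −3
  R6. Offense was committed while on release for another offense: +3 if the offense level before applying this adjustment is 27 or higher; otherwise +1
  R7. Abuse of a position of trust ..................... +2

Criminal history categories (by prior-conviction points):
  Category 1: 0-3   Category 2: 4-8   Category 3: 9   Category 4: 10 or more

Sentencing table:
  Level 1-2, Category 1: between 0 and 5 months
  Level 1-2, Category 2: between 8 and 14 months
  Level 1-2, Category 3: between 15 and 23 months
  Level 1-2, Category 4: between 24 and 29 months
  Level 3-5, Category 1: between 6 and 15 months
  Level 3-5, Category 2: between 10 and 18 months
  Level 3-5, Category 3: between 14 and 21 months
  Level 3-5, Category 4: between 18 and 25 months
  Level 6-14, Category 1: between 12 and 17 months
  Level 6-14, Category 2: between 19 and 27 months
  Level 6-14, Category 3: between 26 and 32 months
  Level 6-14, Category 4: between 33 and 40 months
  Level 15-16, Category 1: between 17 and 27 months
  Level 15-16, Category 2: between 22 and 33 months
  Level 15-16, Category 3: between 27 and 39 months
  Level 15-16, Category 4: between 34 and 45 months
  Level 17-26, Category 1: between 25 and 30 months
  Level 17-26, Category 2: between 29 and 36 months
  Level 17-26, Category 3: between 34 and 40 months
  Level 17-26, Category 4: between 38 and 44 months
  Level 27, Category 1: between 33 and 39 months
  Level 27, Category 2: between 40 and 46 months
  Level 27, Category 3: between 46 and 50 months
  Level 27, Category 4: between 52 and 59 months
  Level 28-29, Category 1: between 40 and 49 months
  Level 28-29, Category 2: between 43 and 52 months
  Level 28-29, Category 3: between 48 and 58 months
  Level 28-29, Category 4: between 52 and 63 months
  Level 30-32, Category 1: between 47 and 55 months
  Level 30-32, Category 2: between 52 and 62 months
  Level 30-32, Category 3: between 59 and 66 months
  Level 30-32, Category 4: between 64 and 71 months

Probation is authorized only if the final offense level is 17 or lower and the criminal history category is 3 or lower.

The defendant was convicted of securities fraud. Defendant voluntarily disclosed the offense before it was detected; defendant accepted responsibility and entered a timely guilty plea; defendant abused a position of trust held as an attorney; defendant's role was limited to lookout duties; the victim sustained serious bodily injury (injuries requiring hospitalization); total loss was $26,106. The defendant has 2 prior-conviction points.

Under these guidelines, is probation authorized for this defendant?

Base offense level for securities fraud: 23.
R1 applies: 23 − 3 = 20.
R2 applies: 20 − 1 = 19.
R3 applies: 19 + 3 = 22.
R4 applies (level before this adjustment is 22 ≥ 5, so +5): 22 + 5 = 27.
R5 applies: 27 − 3 = 24.
R6 does not apply.
R7 applies: 24 + 2 = 26.
Final offense level: 26.
Criminal history: 2 prior points → Category 1 (0-3).
Level 26 falls in the 17-26 band.
Grid: Level 17-26 × Category 1 = 25-30 months.
Probation check: level 26 > 17 and category 1 ≤ 3 → not eligible.

No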